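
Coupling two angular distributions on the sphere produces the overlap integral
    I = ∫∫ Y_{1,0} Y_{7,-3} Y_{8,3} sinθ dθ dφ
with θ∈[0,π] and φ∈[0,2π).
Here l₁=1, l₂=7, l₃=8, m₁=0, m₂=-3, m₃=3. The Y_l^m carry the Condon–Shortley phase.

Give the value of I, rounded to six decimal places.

m-sum 0 ✓  L=16 even ✓  6≤8≤8 ✓
Π(2lᵢ+1) = 3×15×17 = 765
triangle coeff Δ(1,7,8) = 1/2040
Σ_t [0,0]: t=0:+1/25401600 = 1/25401600
(3j)²=8/255 [(1 7 8; 0 0 0)], sign=+1
Σ_t [0,0]: t=0:+1/87091200 = 1/87091200
(3j)²=11/408 [(1 7 8; 0 -3 3)], sign=-1
⇒ 4πI² = 11/17
I = (-1)√(11/17/(4π)) = -0.22691696

-0.226917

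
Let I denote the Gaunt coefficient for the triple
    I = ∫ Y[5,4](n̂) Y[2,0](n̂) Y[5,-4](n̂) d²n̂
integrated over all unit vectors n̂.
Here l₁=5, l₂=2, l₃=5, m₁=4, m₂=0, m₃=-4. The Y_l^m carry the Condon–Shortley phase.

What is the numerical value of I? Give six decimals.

-0.097044

m-sum 0 ✓  L=12 even ✓  3≤5≤7 ✓
Π(2lᵢ+1) = 11×5×11 = 605
triangle coeff Δ(5,2,5) = 1/38610
Σ_t [0,2]: t=0:+1/2880 t=1:−1/576 t=2:+1/2880 = -1/960
(3j)²=10/429 [(5 2 5; 0 0 0)], sign=+1
Σ_t [0,1]: t=0:+1/20160 t=1:−1/40320 = 1/40320
(3j)²=6/715 [(5 2 5; 4 0 -4)], sign=-1
⇒ 4πI² = 20/169
I = (-1)√(20/169/(4π)) = -0.09704356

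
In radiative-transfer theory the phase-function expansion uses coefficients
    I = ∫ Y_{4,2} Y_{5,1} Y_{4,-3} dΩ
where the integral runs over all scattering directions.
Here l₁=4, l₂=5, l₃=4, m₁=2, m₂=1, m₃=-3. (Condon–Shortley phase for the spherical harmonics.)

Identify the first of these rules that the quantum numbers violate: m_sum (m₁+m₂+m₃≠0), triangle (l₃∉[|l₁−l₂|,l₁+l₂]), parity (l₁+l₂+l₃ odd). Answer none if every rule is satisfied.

m₁+m₂+m₃ = 2 + 1 − 3 = 0  ✓
triangle: |4−5|=1 ≤ l₃=4 ≤ 4+5=9  ✓
parity: l₁+l₂+l₃ = 13 is odd  ✗

parity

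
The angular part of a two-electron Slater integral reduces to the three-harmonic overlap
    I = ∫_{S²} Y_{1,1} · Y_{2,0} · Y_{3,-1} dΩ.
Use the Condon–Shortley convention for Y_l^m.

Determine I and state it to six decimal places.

-0.202301

m-sum 0 ✓  L=6 even ✓  1≤3≤3 ✓
Π(2lᵢ+1) = 3×5×7 = 105
triangle coeff Δ(1,2,3) = 1/105
Σ_t [0,0]: t=0:+1/4 = 1/4
(3j)²=3/35 [(1 2 3; 0 0 0)], sign=-1
Σ_t [0,0]: t=0:+1/8 = 1/8
(3j)²=2/35 [(1 2 3; 1 0 -1)], sign=+1
⇒ 4πI² = 18/35
I = (-1)√(18/35/(4π)) = -0.20230066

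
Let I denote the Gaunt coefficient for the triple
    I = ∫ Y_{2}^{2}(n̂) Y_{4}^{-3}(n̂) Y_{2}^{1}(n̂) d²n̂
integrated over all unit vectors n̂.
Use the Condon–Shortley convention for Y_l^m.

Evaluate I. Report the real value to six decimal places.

m-sum 0 ✓  L=8 even ✓  2≤2≤6 ✓
Π(2lᵢ+1) = 5×9×5 = 225
triangle coeff Δ(2,4,2) = 1/630
Σ_t [2,2]: t=2:+1/16 = 1/16
(3j)²=2/35 [(2 4 2; 0 0 0)], sign=+1
Σ_t [0,0]: t=0:+1/144 = 1/144
(3j)²=1/18 [(2 4 2; 2 -3 1)], sign=-1
⇒ 4πI² = 5/7
I = (-1)√(5/7/(4π)) = -0.23841361

-0.238414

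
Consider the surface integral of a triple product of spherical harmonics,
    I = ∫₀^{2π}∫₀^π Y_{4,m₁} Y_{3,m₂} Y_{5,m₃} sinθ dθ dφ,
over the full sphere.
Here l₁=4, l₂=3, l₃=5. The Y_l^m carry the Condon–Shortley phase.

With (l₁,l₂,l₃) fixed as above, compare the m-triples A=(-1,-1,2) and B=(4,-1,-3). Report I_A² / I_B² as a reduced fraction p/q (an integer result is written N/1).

Same 4,3,5: normalisation and zero-m 3j drop out of the ratio.
A: Δ: 2! 6! 4! / 13! → 1/180180; sum: t=0:+1/960 t=1:−1/288 t=2:+1/1728 = -1/540; 3j²(4 3 5; -1 -1 2) = Δ·Π!·Σ² = 128/6435  (sign +1)
B: Δ: 2! 6! 4! / 13! → 1/180180; sum: t=0:+1/5760 = 1/5760; 3j²(4 3 5; 4 -1 -3) = Δ·Π!·Σ² = 56/2145  (sign +1)
I_A²/I_B² = (128/6435)/(56/2145) = 16/21

16/21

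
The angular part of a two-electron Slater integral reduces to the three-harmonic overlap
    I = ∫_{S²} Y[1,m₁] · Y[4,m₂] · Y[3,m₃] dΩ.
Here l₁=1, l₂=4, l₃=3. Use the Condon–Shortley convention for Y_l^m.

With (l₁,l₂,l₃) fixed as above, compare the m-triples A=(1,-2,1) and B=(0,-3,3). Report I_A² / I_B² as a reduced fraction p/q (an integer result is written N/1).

15/7

Shared (l₁,l₂,l₃)=(1,4,3): N and (l;000)² cancel in I_A²/I_B².
A: Δ = 2!·0!·6!/9! = 1/252; Racah Σ t=0..0: t=0:+1/96 = 1/96; ⇒ 3j(1 4 3; 1 -2 1)² = 5/84, sgn +1
B: Δ = 2!·0!·6!/9! = 1/252; Racah Σ t=1..1: t=1:−1/720 = -1/720; ⇒ 3j(1 4 3; 0 -3 3)² = 1/36, sgn -1
I_A²/I_B² = (5/84)/(1/36) = 15/7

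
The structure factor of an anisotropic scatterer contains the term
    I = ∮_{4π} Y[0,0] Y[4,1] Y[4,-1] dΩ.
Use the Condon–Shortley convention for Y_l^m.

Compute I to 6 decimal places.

Rules hold: Σm=0, L=8 even, 4≤4≤4.
N = 1·9·9 = 81
Δ = 0!·0!·8!/9! = 1/9
Racah Σ t=0..0: t=0:+1/576 = 1/576
⇒ 3j(0 4 4; 0 0 0)² = 1/9, sgn +1
Racah Σ t=0..0: t=0:+1/720 = 1/720
⇒ 3j(0 4 4; 0 1 -1)² = 1/9, sgn -1
4πI² = N·(3j₀)²·(3jₘ)² = 1/1
I = -1·√(1/4π) = -0.28209479

-0.282095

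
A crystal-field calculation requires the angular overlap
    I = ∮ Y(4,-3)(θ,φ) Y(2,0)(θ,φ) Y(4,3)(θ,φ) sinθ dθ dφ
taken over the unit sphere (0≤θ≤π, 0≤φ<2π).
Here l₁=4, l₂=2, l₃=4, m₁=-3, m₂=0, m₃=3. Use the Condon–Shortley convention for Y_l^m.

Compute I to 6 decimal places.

m-sum 0 ✓  L=10 even ✓  2≤4≤6 ✓
Π(2lᵢ+1) = 9×5×9 = 405
triangle coeff Δ(4,2,4) = 1/13860
Σ_t [0,2]: t=0:+1/192 t=1:−1/36 t=2:+1/192 = -5/288
(3j)²=20/693 [(4 2 4; 0 0 0)], sign=-1
Σ_t [1,2]: t=1:−1/720 t=2:+1/480 = 1/1440
(3j)²=7/1980 [(4 2 4; -3 0 3)], sign=-1
⇒ 4πI² = 5/121
I = (+1)√(5/121/(4π)) = 0.05734392

0.057344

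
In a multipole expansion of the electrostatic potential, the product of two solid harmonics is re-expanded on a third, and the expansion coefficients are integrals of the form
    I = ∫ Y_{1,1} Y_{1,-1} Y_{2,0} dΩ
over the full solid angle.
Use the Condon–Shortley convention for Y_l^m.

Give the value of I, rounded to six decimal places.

m-sum 0 ✓  L=4 even ✓  0≤2≤2 ✓
Π(2lᵢ+1) = 3×3×5 = 45
triangle coeff Δ(1,1,2) = 1/30
Σ_t [0,0]: t=0:+1/1 = 1/1
(3j)²=2/15 [(1 1 2; 0 0 0)], sign=+1
Σ_t [0,0]: t=0:+1/4 = 1/4
(3j)²=1/30 [(1 1 2; 1 -1 0)], sign=+1
⇒ 4πI² = 1/5
I = (+1)√(1/5/(4π)) = 0.12615663

0.126157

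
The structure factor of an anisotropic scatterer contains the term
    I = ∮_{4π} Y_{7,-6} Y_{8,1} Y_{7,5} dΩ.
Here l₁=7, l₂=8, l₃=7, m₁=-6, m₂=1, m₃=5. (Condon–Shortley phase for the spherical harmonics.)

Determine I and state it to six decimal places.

0.143295

m-sum 0 ✓  L=22 even ✓  1≤7≤15 ✓
Π(2lᵢ+1) = 15×17×15 = 3825
triangle coeff Δ(7,8,7) = 1/22086194130
Σ_t [1,7]: t=1:−1/18289152000 t=2:+1/248832000 t=3:−1/24883200 t=4:+1/11943936 t=5:−1/24883200 t=6:+1/248832000 t=7:−1/18289152000 = 11/975421440
(3j)²=1750/289731 [(7 8 7; 0 0 0)], sign=-1
Σ_t [7,8]: t=7:−1/5225472000 t=8:+1/24385536000 = -11/73156608000
(3j)²=2904/260015 [(7 8 7; -6 1 5)], sign=-1
⇒ 4πI² = 10890000/42204149
I = (+1)√(10890000/42204149/(4π)) = 0.14329513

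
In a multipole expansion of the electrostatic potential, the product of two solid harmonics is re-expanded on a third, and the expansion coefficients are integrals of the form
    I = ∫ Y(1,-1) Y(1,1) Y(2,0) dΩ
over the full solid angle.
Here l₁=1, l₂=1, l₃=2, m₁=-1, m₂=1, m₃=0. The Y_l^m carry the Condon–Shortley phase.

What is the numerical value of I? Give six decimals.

Checks pass: Σm=0; 4 even; l₃=2∈[0,2].
(2·1+1)(2·1+1)(2·2+1) = 45
Δ: 0! 2! 2! / 5! → 1/30
sum: t=0:+1/1 = 1/1
3j²(1 1 2; 0 0 0) = Δ·Π!·Σ² = 2/15  (sign +1)
sum: t=0:+1/4 = 1/4
3j²(1 1 2; -1 1 0) = Δ·Π!·Σ² = 1/30  (sign +1)
combine: 4πI² = 45·2/15·1/30 = 1/5
take √, sign +1: I = 0.12615663

0.126157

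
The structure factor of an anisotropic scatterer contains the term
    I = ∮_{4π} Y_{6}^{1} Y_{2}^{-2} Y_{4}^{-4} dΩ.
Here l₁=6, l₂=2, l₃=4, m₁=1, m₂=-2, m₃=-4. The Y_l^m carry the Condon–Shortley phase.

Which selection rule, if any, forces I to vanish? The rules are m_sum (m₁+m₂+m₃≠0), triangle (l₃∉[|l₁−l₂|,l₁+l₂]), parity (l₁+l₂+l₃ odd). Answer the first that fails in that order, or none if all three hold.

m_sum

m₁+m₂+m₃ = 1 − 2 − 4 = -5  ✗
triangle: |6−2|=4 ≤ l₃=4 ≤ 6+2=8
parity: l₁+l₂+l₃ = 12 is even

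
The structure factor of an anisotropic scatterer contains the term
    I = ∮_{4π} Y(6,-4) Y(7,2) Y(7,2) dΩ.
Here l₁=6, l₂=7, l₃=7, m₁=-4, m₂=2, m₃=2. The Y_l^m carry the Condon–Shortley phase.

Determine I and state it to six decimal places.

0.123590

Checks pass: Σm=0; 20 even; l₃=7∈[1,13].
(2·6+1)(2·7+1)(2·7+1) = 2925
Δ: 6! 6! 8! / 21! → 1/2444321880
sum: t=0:+1/2612736000 t=1:−1/20736000 t=2:+1/1658880 t=3:−1/746496 t=4:+1/1658880 t=5:−1/20736000 t=6:+1/2612736000 = -1/4354560
3j²(6 7 7; 0 0 0) = Δ·Π!·Σ² = 1000/138567  (sign +1)
sum: t=4:+1/24883200 t=5:−1/8294400 t=6:+1/24883200 = -1/24883200
3j²(6 7 7; -4 2 2) = Δ·Π!·Σ² = 420/46189  (sign +1)
combine: 4πI² = 2925·1000/138567·420/46189 = 31500000/164109517
take √, sign +1: I = 0.12359004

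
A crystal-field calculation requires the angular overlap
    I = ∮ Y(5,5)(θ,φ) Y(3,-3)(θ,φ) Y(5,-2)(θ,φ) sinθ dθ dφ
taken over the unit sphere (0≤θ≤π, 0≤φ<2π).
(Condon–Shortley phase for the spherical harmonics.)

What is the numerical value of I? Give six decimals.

Σlᵢ=13 odd — θ-integrand is odd under cosθ→−cosθ; I=0

0.000000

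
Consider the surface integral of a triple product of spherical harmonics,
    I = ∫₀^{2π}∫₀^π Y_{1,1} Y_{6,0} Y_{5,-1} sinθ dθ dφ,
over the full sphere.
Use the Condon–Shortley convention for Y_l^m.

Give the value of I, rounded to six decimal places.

Checks pass: Σm=0; 12 even; l₃=5∈[5,7].
(2·1+1)(2·6+1)(2·5+1) = 429
Δ: 2! 0! 10! / 13! → 1/858
sum: t=1:−1/14400 = -1/14400
3j²(1 6 5; 0 0 0) = Δ·Π!·Σ² = 6/143  (sign +1)
sum: t=0:+1/34560 = 1/34560
3j²(1 6 5; 1 0 -1) = Δ·Π!·Σ² = 5/286  (sign +1)
combine: 4πI² = 429·6/143·5/286 = 45/143
take √, sign +1: I = 0.15824621

0.158246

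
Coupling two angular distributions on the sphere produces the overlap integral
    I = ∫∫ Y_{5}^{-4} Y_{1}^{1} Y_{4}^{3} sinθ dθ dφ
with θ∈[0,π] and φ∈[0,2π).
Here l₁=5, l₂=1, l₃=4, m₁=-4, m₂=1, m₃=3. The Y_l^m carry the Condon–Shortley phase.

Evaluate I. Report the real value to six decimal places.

0.294638

Checks pass: Σm=0; 10 even; l₃=4∈[4,6].
(2·5+1)(2·1+1)(2·4+1) = 297
Δ: 2! 8! 0! / 11! → 1/495
sum: t=1:−1/576 = -1/576
3j²(5 1 4; 0 0 0) = Δ·Π!·Σ² = 5/99  (sign -1)
sum: t=2:+1/10080 = 1/10080
3j²(5 1 4; -4 1 3) = Δ·Π!·Σ² = 4/55  (sign -1)
combine: 4πI² = 297·5/99·4/55 = 12/11
take √, sign +1: I = 0.29463840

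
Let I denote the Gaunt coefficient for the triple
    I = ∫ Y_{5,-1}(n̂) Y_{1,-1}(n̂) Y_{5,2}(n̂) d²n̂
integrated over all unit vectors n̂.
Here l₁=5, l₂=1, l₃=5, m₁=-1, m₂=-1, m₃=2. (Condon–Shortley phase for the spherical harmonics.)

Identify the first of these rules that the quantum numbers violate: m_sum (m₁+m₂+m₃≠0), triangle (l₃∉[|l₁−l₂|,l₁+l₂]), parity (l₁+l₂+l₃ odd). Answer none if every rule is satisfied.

parity

Σmᵢ = 0  ✓
l₃∈[|l₁−l₂|,l₁+l₂]=[4,6], have l₃=5  ✓
Σlᵢ = 11 ⇒ odd  ✗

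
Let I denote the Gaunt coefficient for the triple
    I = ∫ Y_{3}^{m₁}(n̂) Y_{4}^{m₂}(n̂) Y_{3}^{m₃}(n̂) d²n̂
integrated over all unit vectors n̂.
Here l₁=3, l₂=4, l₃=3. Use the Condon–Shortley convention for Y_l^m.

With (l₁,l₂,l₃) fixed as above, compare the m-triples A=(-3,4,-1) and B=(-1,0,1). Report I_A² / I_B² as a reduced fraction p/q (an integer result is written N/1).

42/1

Shared (l₁,l₂,l₃)=(3,4,3): N and (l;000)² cancel in I_A²/I_B².
A: Δ = 4!·2!·4!/11! = 1/34650; Racah Σ t=4..4: t=4:+1/1152 = 1/1152; ⇒ 3j(3 4 3; -3 4 -1)² = 1/33, sgn +1
B: Δ = 4!·2!·4!/11! = 1/34650; Racah Σ t=2..4: t=2:+1/32 t=3:−1/36 t=4:+1/1152 = 5/1152; ⇒ 3j(3 4 3; -1 0 1)² = 1/1386, sgn +1
I_A²/I_B² = (1/33)/(1/1386) = 42/1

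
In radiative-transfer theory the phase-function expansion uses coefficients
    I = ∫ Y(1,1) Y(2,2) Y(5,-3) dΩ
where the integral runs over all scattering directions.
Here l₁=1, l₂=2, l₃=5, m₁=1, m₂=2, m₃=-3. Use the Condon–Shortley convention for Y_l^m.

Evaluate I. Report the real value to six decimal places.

0.000000

triangle: need 1≤l₃≤3, have 5; I=0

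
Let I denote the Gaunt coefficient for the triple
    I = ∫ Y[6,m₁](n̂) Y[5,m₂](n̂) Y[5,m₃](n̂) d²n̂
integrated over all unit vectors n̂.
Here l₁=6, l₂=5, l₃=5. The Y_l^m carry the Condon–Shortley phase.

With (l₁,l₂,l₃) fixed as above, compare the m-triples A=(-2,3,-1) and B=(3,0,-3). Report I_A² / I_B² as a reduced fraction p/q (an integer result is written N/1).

242/375

Same 6,5,5: normalisation and zero-m 3j drop out of the ratio.
A: Δ: 6! 6! 4! / 17! → 1/28588560; sum: t=4:+1/55296 t=5:−1/25920 t=6:+1/138240 = -11/829440; 3j²(6 5 5; -2 3 -1) = Δ·Π!·Σ² = 11/1326  (sign -1)
B: Δ: 6! 6! 4! / 17! → 1/28588560; sum: t=1:−1/138240 t=2:+1/34560 t=3:−1/103680 = 1/82944; 3j²(6 5 5; 3 0 -3) = Δ·Π!·Σ² = 125/9724  (sign +1)
I_A²/I_B² = (11/1326)/(125/9724) = 242/375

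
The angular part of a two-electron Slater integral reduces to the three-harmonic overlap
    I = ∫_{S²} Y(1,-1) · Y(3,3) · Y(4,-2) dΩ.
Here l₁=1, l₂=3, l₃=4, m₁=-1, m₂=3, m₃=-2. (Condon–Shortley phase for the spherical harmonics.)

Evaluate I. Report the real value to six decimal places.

Rules hold: Σm=0, L=8 even, 2≤4≤4.
N = 3·7·9 = 189
Δ = 0!·2!·6!/9! = 1/252
Racah Σ t=0..0: t=0:+1/36 = 1/36
⇒ 3j(1 3 4; 0 0 0)² = 4/63, sgn +1
Racah Σ t=0..0: t=0:+1/1440 = 1/1440
⇒ 3j(1 3 4; -1 3 -2)² = 1/252, sgn +1
4πI² = N·(3j₀)²·(3jₘ)² = 1/21
I = +1·√(0.047619/4π) = 0.06155813

0.061558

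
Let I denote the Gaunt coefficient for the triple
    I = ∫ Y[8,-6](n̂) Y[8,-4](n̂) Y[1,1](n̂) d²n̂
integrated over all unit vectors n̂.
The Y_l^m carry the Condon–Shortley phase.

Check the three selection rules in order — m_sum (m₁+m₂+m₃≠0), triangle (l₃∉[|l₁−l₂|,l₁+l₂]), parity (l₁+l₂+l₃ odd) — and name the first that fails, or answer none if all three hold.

azimuthal sum: -6 − 4 + 1 = -9  ✗
0 ≤ 1 ≤ 16 (triangle on l)
L = 8 + 8 + 1 = 17 (odd)

m_sum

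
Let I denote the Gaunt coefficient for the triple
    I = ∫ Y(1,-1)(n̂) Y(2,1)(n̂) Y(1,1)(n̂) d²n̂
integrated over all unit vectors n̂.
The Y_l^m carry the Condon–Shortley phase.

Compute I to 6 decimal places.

-1 + 1 + 1 = 1 ≠ 0: azimuthal integral kills it; I = 0

0.000000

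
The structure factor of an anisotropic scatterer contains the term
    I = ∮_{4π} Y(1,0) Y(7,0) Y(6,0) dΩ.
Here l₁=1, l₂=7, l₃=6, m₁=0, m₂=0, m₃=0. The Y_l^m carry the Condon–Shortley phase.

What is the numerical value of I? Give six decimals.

0.244927

Rules hold: Σm=0, L=14 even, 6≤6≤8.
N = 3·15·13 = 585
Δ = 2!·0!·12!/15! = 1/1365
Racah Σ t=1..1: t=1:−1/518400 = -1/518400
⇒ 3j(1 7 6; 0 0 0)² = 7/195, sgn -1
(m-triple is (0,0,0) — same symbol as above.)
4πI² = N·(3j₀)²·(3jₘ)² = 49/65
I = +1·√(0.753846/4π) = 0.24492687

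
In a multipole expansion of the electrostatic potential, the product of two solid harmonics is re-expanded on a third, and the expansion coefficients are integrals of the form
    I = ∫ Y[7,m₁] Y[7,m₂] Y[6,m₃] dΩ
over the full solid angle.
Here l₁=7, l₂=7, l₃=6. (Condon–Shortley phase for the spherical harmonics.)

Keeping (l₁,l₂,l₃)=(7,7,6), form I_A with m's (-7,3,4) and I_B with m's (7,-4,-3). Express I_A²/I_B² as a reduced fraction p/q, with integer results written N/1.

Shared (l₁,l₂,l₃)=(7,7,6): N and (l;000)² cancel in I_A²/I_B².
A: Δ = 8!·6!·6!/21! = 1/2444321880; Racah Σ t=8..8: t=8:+1/1393459200 = 1/1393459200; ⇒ 3j(7 7 6; -7 3 4)² = 15/1292, sgn +1
B: Δ = 8!·6!·6!/21! = 1/2444321880; Racah Σ t=0..0: t=0:+1/1045094400 = 1/1045094400; ⇒ 3j(7 7 6; 7 -4 -3)² = 11/646, sgn -1
I_A²/I_B² = (15/1292)/(11/646) = 15/22

15/22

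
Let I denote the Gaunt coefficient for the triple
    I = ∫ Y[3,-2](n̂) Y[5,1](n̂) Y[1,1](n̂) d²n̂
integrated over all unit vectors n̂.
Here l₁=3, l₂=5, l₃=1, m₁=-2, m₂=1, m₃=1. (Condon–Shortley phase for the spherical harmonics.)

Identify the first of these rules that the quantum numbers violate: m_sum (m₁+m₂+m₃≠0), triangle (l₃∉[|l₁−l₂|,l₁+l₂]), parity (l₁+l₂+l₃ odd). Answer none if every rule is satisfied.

triangle

m₁+m₂+m₃ = -2 + 1 + 1 = 0  ✓
triangle: |3−5|=2 ≤ l₃=1 ≤ 3+5=8  ✗
parity: l₁+l₂+l₃ = 9 is odd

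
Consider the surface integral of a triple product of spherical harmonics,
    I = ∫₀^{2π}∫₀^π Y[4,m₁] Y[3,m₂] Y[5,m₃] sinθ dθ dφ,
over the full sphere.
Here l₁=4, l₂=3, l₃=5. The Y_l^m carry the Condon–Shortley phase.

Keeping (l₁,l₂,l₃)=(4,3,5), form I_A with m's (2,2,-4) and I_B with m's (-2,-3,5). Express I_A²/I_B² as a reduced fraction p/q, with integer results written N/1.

Shared (l₁,l₂,l₃)=(4,3,5): N and (l;000)² cancel in I_A²/I_B².
A: Δ = 2!·6!·4!/13! = 1/180180; Racah Σ t=1..2: t=1:−1/2880 t=2:+1/8640 = -1/4320; ⇒ 3j(4 3 5; 2 2 -4)² = 8/429, sgn +1
B: Δ = 2!·6!·4!/13! = 1/180180; Racah Σ t=0..0: t=0:+1/34560 = 1/34560; ⇒ 3j(4 3 5; -2 -3 5)² = 5/286, sgn +1
I_A²/I_B² = (8/429)/(5/286) = 16/15

16/15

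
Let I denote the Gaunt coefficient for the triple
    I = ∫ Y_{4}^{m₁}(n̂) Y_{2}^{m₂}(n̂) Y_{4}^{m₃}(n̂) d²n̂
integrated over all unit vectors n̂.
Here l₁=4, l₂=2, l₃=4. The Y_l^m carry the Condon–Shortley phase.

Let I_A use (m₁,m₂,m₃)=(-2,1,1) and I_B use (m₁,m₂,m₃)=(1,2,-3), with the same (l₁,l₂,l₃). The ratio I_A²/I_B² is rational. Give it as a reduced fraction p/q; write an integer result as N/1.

l's match ⇒ only the (l;m) 3-j factors differ between A and B.
A: triangle coeff Δ(4,2,4) = 1/13860; Σ_t [1,2]: t=1:−1/240 t=2:+1/96 = 1/160; (3j)²=27/1540 [(4 2 4; -2 1 1)], sign=-1
B: triangle coeff Δ(4,2,4) = 1/13860; Σ_t [2,2]: t=2:+1/480 = 1/480; (3j)²=3/110 [(4 2 4; 1 2 -3)], sign=-1
I_A²/I_B² = (27/1540)/(3/110) = 9/14

9/14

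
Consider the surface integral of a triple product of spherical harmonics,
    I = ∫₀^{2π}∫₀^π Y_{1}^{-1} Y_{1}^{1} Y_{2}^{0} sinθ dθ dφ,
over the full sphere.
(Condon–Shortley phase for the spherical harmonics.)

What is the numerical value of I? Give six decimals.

0.126157

Checks pass: Σm=0; 4 even; l₃=2∈[0,2].
(2·1+1)(2·1+1)(2·2+1) = 45
Δ: 0! 2! 2! / 5! → 1/30
sum: t=0:+1/1 = 1/1
3j²(1 1 2; 0 0 0) = Δ·Π!·Σ² = 2/15  (sign +1)
sum: t=0:+1/4 = 1/4
3j²(1 1 2; -1 1 0) = Δ·Π!·Σ² = 1/30  (sign +1)
combine: 4πI² = 45·2/15·1/30 = 1/5
take √, sign +1: I = 0.12615663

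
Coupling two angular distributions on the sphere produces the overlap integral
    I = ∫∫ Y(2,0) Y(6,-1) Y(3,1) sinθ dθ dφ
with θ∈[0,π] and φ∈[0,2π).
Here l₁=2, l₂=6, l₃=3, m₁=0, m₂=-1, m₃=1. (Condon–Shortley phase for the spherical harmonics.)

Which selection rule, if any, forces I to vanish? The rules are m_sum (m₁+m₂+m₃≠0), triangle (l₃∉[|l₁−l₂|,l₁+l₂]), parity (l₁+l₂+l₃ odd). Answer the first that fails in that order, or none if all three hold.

m₁+m₂+m₃ = 0 − 1 + 1 = 0  ✓
triangle: |2−6|=4 ≤ l₃=3 ≤ 2+6=8  ✗
parity: l₁+l₂+l₃ = 11 is odd

triangle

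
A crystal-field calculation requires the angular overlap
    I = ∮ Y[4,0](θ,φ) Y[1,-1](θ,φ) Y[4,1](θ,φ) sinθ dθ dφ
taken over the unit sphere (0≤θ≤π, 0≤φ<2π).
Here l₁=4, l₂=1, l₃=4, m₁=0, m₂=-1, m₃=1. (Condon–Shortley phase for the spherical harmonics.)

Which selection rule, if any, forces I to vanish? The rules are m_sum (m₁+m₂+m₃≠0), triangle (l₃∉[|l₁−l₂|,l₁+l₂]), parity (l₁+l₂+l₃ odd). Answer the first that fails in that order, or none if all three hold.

azimuthal sum: 0 − 1 + 1 = 0  ✓
3 ≤ 4 ≤ 5 (triangle on l)  ✓
L = 4 + 1 + 4 = 9 (odd)  ✗

parity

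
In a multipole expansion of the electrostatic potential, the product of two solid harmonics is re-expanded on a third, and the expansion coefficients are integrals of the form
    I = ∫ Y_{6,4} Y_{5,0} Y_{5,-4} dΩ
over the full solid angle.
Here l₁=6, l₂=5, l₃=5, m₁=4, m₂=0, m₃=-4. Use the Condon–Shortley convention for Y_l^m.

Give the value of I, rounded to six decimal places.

Rules hold: Σm=0, L=16 even, 1≤5≤11.
N = 13·11·11 = 1573
Δ = 6!·6!·4!/17! = 1/28588560
Racah Σ t=1..5: t=1:−1/345600 t=2:+1/13824 t=3:−1/5184 t=4:+1/13824 t=5:−1/345600 = -7/129600
⇒ 3j(6 5 5; 0 0 0)² = 80/7293, sgn +1
Racah Σ t=1..2: t=1:−1/345600 t=2:+1/207360 = 1/518400
⇒ 3j(6 5 5; 4 0 -4)² = 12/2431, sgn -1
4πI² = N·(3j₀)²·(3jₘ)² = 320/3757
I = -1·√(0.0851743/4π) = -0.08232836

-0.082328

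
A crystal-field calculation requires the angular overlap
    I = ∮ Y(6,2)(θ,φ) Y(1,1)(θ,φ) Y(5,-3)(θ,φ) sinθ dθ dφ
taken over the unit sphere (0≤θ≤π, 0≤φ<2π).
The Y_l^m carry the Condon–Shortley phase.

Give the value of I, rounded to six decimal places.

m-sum 0 ✓  L=12 even ✓  5≤5≤7 ✓
Π(2lᵢ+1) = 13×3×11 = 429
triangle coeff Δ(6,1,5) = 1/858
Σ_t [1,1]: t=1:−1/14400 = -1/14400
(3j)²=6/143 [(6 1 5; 0 0 0)], sign=+1
Σ_t [2,2]: t=2:+1/161280 = 1/161280
(3j)²=1/143 [(6 1 5; 2 1 -3)], sign=+1
⇒ 4πI² = 18/143
I = (+1)√(18/143/(4π)) = 0.10008369

0.100084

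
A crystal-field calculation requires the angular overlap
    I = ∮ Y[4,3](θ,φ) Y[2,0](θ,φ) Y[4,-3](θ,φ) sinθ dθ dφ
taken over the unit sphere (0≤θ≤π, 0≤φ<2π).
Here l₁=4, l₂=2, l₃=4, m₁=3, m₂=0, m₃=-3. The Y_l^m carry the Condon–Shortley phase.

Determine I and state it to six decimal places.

m-sum 0 ✓  L=10 even ✓  2≤4≤6 ✓
Π(2lᵢ+1) = 9×5×9 = 405
triangle coeff Δ(4,2,4) = 1/13860
Σ_t [0,2]: t=0:+1/192 t=1:−1/36 t=2:+1/192 = -5/288
(3j)²=20/693 [(4 2 4; 0 0 0)], sign=-1
Σ_t [0,1]: t=0:+1/480 t=1:−1/720 = 1/1440
(3j)²=7/1980 [(4 2 4; 3 0 -3)], sign=-1
⇒ 4πI² = 5/121
I = (+1)√(5/121/(4π)) = 0.05734392

0.057344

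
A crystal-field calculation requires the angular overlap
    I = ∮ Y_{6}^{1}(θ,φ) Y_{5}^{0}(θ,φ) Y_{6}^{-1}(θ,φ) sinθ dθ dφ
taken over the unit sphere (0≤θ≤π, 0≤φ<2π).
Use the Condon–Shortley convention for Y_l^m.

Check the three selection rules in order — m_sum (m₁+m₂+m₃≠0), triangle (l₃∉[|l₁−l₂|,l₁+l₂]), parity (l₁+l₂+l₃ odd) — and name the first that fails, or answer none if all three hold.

Σmᵢ = 0  ✓
l₃∈[|l₁−l₂|,l₁+l₂]=[1,11], have l₃=6  ✓
Σlᵢ = 17 ⇒ odd  ✗

parity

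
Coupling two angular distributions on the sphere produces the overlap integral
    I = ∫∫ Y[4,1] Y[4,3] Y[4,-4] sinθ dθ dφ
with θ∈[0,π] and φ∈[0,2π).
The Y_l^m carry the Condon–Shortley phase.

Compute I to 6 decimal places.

-0.168431

Checks pass: Σm=0; 12 even; l₃=4∈[0,8].
(2·4+1)(2·4+1)(2·4+1) = 729
Δ: 4! 4! 4! / 13! → 1/450450
sum: t=0:+1/13824 t=1:−1/216 t=2:+1/64 t=3:−1/216 t=4:+1/13824 = 5/768
3j²(4 4 4; 0 0 0) = Δ·Π!·Σ² = 18/1001  (sign +1)
sum: t=3:−1/3456 = -1/3456
3j²(4 4 4; 1 3 -4) = Δ·Π!·Σ² = 35/1287  (sign -1)
combine: 4πI² = 729·18/1001·35/1287 = 7290/20449
take √, sign -1: I = -0.16843130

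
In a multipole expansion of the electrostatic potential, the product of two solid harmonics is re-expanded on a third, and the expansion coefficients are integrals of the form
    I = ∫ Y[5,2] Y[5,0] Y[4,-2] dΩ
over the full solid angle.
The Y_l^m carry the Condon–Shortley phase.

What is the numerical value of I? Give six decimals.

-0.099440

Checks pass: Σm=0; 14 even; l₃=4∈[0,10].
(2·5+1)(2·5+1)(2·4+1) = 1089
Δ: 6! 4! 4! / 15! → 1/3153150
sum: t=1:−1/69120 t=2:+1/1728 t=3:−1/576 t=4:+1/1728 t=5:−1/69120 = -7/11520
3j²(5 5 4; 0 0 0) = Δ·Π!·Σ² = 2/143  (sign -1)
sum: t=1:−1/11520 t=2:+1/1728 t=3:−1/3456 = 7/34560
3j²(5 5 4; 2 0 -2) = Δ·Π!·Σ² = 7/858  (sign +1)
combine: 4πI² = 1089·2/143·7/858 = 21/169
take √, sign -1: I = -0.09944006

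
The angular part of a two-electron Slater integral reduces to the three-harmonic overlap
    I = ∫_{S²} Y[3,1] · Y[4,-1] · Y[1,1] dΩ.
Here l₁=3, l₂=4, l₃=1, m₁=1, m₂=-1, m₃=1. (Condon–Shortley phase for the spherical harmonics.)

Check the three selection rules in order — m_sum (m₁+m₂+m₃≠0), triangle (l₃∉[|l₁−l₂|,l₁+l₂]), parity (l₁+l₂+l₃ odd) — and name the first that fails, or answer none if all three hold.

m_sum

Σmᵢ = 1  ✗
l₃∈[|l₁−l₂|,l₁+l₂]=[1,7], have l₃=1
Σlᵢ = 8 ⇒ even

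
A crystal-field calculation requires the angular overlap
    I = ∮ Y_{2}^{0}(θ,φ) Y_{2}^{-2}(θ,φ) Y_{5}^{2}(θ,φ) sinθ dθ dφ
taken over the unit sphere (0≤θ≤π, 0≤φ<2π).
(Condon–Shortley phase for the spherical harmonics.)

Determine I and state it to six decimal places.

|2−2|≤5≤2+2 violated ⇒ I = 0

0.000000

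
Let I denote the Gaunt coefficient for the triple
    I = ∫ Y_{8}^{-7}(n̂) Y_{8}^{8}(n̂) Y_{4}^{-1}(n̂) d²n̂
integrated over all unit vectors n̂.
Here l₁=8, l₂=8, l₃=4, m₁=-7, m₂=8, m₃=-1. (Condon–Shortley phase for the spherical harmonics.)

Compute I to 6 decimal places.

m-sum 0 ✓  L=20 even ✓  0≤4≤16 ✓
Π(2lᵢ+1) = 17×17×9 = 2601
triangle coeff Δ(8,8,4) = 1/185175900
Σ_t [4,8]: t=4:+1/557383680 t=5:−1/21772800 t=6:+1/8294400 t=7:−1/21772800 t=8:+1/557383680 = 1/30965760
(3j)²=36/4199 [(8 8 4; 0 0 0)], sign=+1
Σ_t [12,12]: t=12:+1/68976230400 = 1/68976230400
(3j)²=65/2907 [(8 8 4; -7 8 -1)], sign=-1
⇒ 4πI² = 180/361
I = (-1)√(180/361/(4π)) = -0.19919467

-0.199195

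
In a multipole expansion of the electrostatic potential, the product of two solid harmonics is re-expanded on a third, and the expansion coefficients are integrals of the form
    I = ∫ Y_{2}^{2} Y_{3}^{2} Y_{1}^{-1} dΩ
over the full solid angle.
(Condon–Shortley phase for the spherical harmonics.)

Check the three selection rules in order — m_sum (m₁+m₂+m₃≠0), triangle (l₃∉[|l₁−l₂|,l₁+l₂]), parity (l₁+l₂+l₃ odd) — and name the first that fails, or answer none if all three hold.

m_sum

azimuthal sum: 2 + 2 − 1 = 3  ✗
1 ≤ 1 ≤ 5 (triangle on l)
L = 2 + 3 + 1 = 6 (even)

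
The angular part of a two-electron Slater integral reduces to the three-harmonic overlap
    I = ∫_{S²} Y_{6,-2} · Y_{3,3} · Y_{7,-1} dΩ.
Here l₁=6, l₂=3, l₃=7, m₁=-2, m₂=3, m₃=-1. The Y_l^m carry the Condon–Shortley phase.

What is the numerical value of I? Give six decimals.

0.147021

Checks pass: Σm=0; 16 even; l₃=7∈[3,9].
(2·6+1)(2·3+1)(2·7+1) = 1365
Δ: 2! 10! 4! / 17! → 1/2042040
sum: t=0:+1/207360 t=1:−1/57600 t=2:+1/207360 = -1/129600
3j²(6 3 7; 0 0 0) = Δ·Π!·Σ² = 168/12155  (sign +1)
sum: t=2:+1/829440 = 1/829440
3j²(6 3 7; -2 3 -1) = Δ·Π!·Σ² = 35/2431  (sign +1)
combine: 4πI² = 1365·168/12155·35/2431 = 123480/454597
take √, sign +1: I = 0.14702124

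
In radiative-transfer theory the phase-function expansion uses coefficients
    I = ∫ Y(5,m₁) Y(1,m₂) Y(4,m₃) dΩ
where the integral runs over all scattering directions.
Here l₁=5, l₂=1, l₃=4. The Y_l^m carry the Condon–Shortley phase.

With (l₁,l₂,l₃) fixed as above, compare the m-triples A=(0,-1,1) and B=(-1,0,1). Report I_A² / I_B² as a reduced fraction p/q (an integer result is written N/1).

l's match ⇒ only the (l;m) 3-j factors differ between A and B.
A: triangle coeff Δ(5,1,4) = 1/495; Σ_t [0,0]: t=0:+1/1440 = 1/1440; (3j)²=2/99 [(5 1 4; 0 -1 1)], sign=-1
B: triangle coeff Δ(5,1,4) = 1/495; Σ_t [1,1]: t=1:−1/720 = -1/720; (3j)²=8/165 [(5 1 4; -1 0 1)], sign=+1
I_A²/I_B² = (2/99)/(8/165) = 5/12

5/12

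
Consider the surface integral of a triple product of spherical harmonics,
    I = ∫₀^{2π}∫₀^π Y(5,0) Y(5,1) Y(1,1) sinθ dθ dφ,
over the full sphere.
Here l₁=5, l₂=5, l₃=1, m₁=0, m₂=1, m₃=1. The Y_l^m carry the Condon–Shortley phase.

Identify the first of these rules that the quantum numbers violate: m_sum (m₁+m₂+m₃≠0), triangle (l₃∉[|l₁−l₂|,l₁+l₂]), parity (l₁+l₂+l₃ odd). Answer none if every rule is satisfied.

m_sum

azimuthal sum: 0 + 1 + 1 = 2  ✗
0 ≤ 1 ≤ 10 (triangle on l)
L = 5 + 5 + 1 = 11 (odd)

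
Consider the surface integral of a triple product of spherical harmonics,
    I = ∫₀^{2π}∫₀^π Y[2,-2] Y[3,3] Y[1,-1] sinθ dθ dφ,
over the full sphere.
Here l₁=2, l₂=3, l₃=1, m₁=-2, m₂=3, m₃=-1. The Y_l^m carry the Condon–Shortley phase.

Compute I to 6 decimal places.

Rules hold: Σm=0, L=6 even, 1≤1≤5.
N = 5·7·3 = 105
Δ = 4!·0!·2!/7! = 1/105
Racah Σ t=2..2: t=2:+1/4 = 1/4
⇒ 3j(2 3 1; 0 0 0)² = 3/35, sgn -1
Racah Σ t=4..4: t=4:+1/48 = 1/48
⇒ 3j(2 3 1; -2 3 -1)² = 1/7, sgn +1
4πI² = N·(3j₀)²·(3jₘ)² = 9/7
I = -1·√(1.28571/4π) = -0.31986543

-0.319865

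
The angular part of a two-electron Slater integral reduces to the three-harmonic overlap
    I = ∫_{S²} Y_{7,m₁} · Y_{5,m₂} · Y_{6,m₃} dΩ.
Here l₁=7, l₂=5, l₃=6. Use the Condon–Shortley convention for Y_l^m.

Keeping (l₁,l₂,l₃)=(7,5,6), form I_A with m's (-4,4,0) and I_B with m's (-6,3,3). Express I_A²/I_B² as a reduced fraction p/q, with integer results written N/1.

Shared (l₁,l₂,l₃)=(7,5,6): N and (l;000)² cancel in I_A²/I_B².
A: Δ = 6!·8!·4!/19! = 1/174594420; Racah Σ t=5..6: t=5:−1/4147200 t=6:+1/3110400 = 1/12441600; ⇒ 3j(7 5 6; -4 4 0)² = 7/4199, sgn +1
B: Δ = 6!·8!·4!/19! = 1/174594420; Racah Σ t=5..6: t=5:−1/29030400 t=6:+1/14515200 = 1/29030400; ⇒ 3j(7 5 6; -6 3 3)² = 12/1615, sgn -1
I_A²/I_B² = (7/4199)/(12/1615) = 35/156

35/156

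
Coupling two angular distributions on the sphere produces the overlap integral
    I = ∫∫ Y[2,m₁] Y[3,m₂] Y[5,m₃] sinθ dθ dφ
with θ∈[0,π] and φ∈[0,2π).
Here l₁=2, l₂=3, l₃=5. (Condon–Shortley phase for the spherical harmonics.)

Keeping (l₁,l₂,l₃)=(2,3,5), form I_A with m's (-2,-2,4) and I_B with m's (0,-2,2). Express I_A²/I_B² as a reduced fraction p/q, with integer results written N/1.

2/1

Same 2,3,5: normalisation and zero-m 3j drop out of the ratio.
A: Δ: 0! 4! 6! / 11! → 1/2310; sum: t=0:+1/2880 = 1/2880; 3j²(2 3 5; -2 -2 4) = Δ·Π!·Σ² = 3/55  (sign -1)
B: Δ: 0! 4! 6! / 11! → 1/2310; sum: t=0:+1/480 = 1/480; 3j²(2 3 5; 0 -2 2) = Δ·Π!·Σ² = 3/110  (sign -1)
I_A²/I_B² = (3/55)/(3/110) = 2/1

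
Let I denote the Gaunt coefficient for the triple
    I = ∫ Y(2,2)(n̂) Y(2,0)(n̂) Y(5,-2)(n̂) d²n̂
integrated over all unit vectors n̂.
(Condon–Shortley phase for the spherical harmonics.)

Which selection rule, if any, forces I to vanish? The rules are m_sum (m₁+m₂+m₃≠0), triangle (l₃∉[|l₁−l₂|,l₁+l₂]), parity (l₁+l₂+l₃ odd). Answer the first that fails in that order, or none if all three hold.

m₁+m₂+m₃ = 2 + 0 − 2 = 0  ✓
triangle: |2−2|=0 ≤ l₃=5 ≤ 2+2=4  ✗
parity: l₁+l₂+l₃ = 9 is odd

triangle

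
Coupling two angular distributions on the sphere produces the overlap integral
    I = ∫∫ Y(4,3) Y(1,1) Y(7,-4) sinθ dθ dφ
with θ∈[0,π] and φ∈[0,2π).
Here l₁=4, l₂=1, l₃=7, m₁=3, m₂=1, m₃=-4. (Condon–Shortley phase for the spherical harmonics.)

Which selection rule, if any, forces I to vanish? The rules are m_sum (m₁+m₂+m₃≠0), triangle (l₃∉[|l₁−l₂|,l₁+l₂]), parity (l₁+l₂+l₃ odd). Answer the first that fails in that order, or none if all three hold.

triangle

azimuthal sum: 3 + 1 − 4 = 0  ✓
3 ≤ 7 ≤ 5 (triangle on l)  ✗
L = 4 + 1 + 7 = 12 (even)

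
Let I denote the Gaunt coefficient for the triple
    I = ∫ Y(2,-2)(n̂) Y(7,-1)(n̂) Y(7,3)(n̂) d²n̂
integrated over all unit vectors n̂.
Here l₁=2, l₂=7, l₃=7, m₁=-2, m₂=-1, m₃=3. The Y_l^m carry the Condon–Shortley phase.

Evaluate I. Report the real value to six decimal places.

0.181642

Rules hold: Σm=0, L=16 even, 5≤7≤9.
N = 5·15·15 = 1125
Δ = 2!·2!·12!/17! = 1/185640
Racah Σ t=0..2: t=0:+1/2419200 t=1:−1/518400 t=2:+1/2419200 = -1/907200
⇒ 3j(2 7 7; 0 0 0)² = 56/3315, sgn +1
Racah Σ t=2..2: t=2:+1/3870720 = 1/3870720
⇒ 3j(2 7 7; -2 -1 3)² = 135/6188, sgn +1
4πI² = N·(3j₀)²·(3jₘ)² = 20250/48841
I = +1·√(0.414611/4π) = 0.18164160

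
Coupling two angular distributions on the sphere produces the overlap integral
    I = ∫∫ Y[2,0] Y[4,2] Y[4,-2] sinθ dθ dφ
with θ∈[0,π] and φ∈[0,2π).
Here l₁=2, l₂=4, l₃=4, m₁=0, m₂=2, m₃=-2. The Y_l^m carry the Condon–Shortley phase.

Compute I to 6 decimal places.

Rules hold: Σm=0, L=10 even, 2≤4≤6.
N = 5·9·9 = 405
Δ = 2!·2!·6!/11! = 1/13860
Racah Σ t=0..2: t=0:+1/192 t=1:−1/36 t=2:+1/192 = -5/288
⇒ 3j(2 4 4; 0 0 0)² = 20/693, sgn -1
Racah Σ t=0..2: t=0:+1/2880 t=1:−1/120 t=2:+1/192 = -1/360
⇒ 3j(2 4 4; 0 2 -2)² = 16/3465, sgn -1
4πI² = N·(3j₀)²·(3jₘ)² = 320/5929
I = +1·√(0.053972/4π) = 0.06553591

0.065536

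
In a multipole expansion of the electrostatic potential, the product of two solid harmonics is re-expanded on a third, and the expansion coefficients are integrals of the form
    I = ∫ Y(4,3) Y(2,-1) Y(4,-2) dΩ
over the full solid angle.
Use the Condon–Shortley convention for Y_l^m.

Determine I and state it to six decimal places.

m-sum 0 ✓  L=10 even ✓  2≤4≤6 ✓
Π(2lᵢ+1) = 9×5×9 = 405
triangle coeff Δ(4,2,4) = 1/13860
Σ_t [0,2]: t=0:+1/192 t=1:−1/36 t=2:+1/192 = -5/288
(3j)²=20/693 [(4 2 4; 0 0 0)], sign=-1
Σ_t [0,1]: t=0:+1/240 t=1:−1/1440 = 1/288
(3j)²=5/132 [(4 2 4; 3 -1 -2)], sign=+1
⇒ 4πI² = 375/847
I = (-1)√(375/847/(4π)) = -0.18770204

-0.187702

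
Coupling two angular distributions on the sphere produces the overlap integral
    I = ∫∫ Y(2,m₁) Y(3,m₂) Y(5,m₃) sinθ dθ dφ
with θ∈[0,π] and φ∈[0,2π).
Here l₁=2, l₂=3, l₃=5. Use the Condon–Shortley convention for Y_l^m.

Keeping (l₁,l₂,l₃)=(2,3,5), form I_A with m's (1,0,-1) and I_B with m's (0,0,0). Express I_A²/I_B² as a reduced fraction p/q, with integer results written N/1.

4/5

Same 2,3,5: normalisation and zero-m 3j drop out of the ratio.
A: Δ: 0! 4! 6! / 11! → 1/2310; sum: t=0:+1/216 = 1/216; 3j²(2 3 5; 1 0 -1) = Δ·Π!·Σ² = 8/231  (sign +1)
B: Δ: 0! 4! 6! / 11! → 1/2310; sum: t=0:+1/144 = 1/144; 3j²(2 3 5; 0 0 0) = Δ·Π!·Σ² = 10/231  (sign -1)
I_A²/I_B² = (8/231)/(10/231) = 4/5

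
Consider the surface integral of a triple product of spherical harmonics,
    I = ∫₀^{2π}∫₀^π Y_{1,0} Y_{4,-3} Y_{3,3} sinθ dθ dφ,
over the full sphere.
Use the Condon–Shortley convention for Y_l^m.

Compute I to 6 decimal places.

Rules hold: Σm=0, L=8 even, 3≤3≤5.
N = 3·9·7 = 189
Δ = 2!·0!·6!/9! = 1/252
Racah Σ t=1..1: t=1:−1/36 = -1/36
⇒ 3j(1 4 3; 0 0 0)² = 4/63, sgn +1
Racah Σ t=1..1: t=1:−1/720 = -1/720
⇒ 3j(1 4 3; 0 -3 3)² = 1/36, sgn -1
4πI² = N·(3j₀)²·(3jₘ)² = 1/3
I = -1·√(0.333333/4π) = -0.16286750

-0.162868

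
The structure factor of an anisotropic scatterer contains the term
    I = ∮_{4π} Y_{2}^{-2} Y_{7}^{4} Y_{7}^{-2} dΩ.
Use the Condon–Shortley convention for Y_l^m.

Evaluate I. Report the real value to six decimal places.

Rules hold: Σm=0, L=16 even, 5≤7≤9.
N = 5·15·15 = 1125
Δ = 2!·2!·12!/17! = 1/185640
Racah Σ t=0..2: t=0:+1/2419200 t=1:−1/518400 t=2:+1/2419200 = -1/907200
⇒ 3j(2 7 7; 0 0 0)² = 56/3315, sgn +1
Racah Σ t=2..2: t=2:+1/8709120 = 1/8709120
⇒ 3j(2 7 7; -2 4 -2)² = 55/3094, sgn -1
4πI² = N·(3j₀)²·(3jₘ)² = 16500/48841
I = -1·√(0.337831/4π) = -0.16396259

-0.163963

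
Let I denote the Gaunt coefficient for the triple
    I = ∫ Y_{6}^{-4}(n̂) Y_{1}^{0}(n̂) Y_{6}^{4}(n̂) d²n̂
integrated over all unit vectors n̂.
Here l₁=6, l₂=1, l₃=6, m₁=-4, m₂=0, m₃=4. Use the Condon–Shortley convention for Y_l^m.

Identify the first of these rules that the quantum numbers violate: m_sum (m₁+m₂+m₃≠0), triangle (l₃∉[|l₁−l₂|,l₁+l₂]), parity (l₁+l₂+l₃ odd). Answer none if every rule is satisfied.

m₁+m₂+m₃ = -4 + 0 + 4 = 0  ✓
triangle: |6−1|=5 ≤ l₃=6 ≤ 6+1=7  ✓
parity: l₁+l₂+l₃ = 13 is odd  ✗

parity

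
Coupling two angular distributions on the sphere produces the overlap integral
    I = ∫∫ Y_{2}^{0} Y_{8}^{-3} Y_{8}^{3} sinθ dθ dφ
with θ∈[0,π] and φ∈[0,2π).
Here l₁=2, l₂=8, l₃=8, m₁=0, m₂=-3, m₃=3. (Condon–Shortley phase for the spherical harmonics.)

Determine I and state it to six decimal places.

m-sum 0 ✓  L=18 even ✓  6≤8≤10 ✓
Π(2lᵢ+1) = 5×17×17 = 1445
triangle coeff Δ(2,8,8) = 1/348840
Σ_t [0,2]: t=0:+1/116121600 t=1:−1/25401600 t=2:+1/116121600 = -1/45158400
(3j)²=24/1615 [(2 8 8; 0 0 0)], sign=-1
Σ_t [0,2]: t=0:+1/174182400 t=1:−1/87091200 t=2:+1/958003200 = -1/212889600
(3j)²=15/2584 [(2 8 8; 0 -3 3)], sign=+1
⇒ 4πI² = 45/361
I = (-1)√(45/361/(4π)) = -0.09959734

-0.099597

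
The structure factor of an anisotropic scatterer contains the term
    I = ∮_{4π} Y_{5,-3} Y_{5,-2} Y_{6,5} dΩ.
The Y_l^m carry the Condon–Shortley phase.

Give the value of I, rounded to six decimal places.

m-sum 0 ✓  L=16 even ✓  0≤6≤10 ✓
Π(2lᵢ+1) = 11×11×13 = 1573
triangle coeff Δ(5,5,6) = 1/28588560
Σ_t [0,4]: t=0:+1/345600 t=1:−1/13824 t=2:+1/5184 t=3:−1/13824 t=4:+1/345600 = 7/129600
(3j)²=80/7293 [(5 5 6; 0 0 0)], sign=+1
Σ_t [2,3]: t=2:+1/345600 t=3:−1/518400 = 1/1036800
(3j)²=7/2210 [(5 5 6; -3 -2 5)], sign=-1
⇒ 4πI² = 616/11271
I = (-1)√(616/11271/(4π)) = -0.06594839

-0.065948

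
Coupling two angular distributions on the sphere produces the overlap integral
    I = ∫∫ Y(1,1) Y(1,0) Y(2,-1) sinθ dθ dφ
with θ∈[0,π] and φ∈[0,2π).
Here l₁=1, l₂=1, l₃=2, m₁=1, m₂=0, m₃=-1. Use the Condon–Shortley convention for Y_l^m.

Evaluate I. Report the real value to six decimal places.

Rules hold: Σm=0, L=4 even, 0≤2≤2.
N = 3·3·5 = 45
Δ = 0!·2!·2!/5! = 1/30
Racah Σ t=0..0: t=0:+1/1 = 1/1
⇒ 3j(1 1 2; 0 0 0)² = 2/15, sgn +1
Racah Σ t=0..0: t=0:+1/2 = 1/2
⇒ 3j(1 1 2; 1 0 -1)² = 1/10, sgn -1
4πI² = N·(3j₀)²·(3jₘ)² = 3/5
I = -1·√(0.6/4π) = -0.21850969

-0.218510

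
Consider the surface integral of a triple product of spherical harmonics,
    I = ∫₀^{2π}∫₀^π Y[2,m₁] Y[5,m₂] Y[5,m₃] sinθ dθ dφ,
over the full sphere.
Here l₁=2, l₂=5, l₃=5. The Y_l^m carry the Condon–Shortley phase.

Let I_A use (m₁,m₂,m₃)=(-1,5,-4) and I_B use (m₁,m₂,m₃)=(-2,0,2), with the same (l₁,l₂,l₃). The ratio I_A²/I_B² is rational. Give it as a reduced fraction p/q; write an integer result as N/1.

27/28

l's match ⇒ only the (l;m) 3-j factors differ between A and B.
A: triangle coeff Δ(2,5,5) = 1/38610; Σ_t [2,2]: t=2:+1/80640 = 1/80640; (3j)²=9/286 [(2 5 5; -1 5 -4)], sign=-1
B: triangle coeff Δ(2,5,5) = 1/38610; Σ_t [2,2]: t=2:+1/2880 = 1/2880; (3j)²=14/429 [(2 5 5; -2 0 2)], sign=-1
I_A²/I_B² = (9/286)/(14/429) = 27/28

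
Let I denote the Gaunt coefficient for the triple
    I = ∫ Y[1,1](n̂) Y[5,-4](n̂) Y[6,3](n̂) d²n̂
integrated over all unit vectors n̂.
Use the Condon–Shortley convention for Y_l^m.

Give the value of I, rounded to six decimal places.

-0.070770

m-sum 0 ✓  L=12 even ✓  4≤6≤6 ✓
Π(2lᵢ+1) = 3×11×13 = 429
triangle coeff Δ(1,5,6) = 1/858
Σ_t [0,0]: t=0:+1/14400 = 1/14400
(3j)²=6/143 [(1 5 6; 0 0 0)], sign=+1
Σ_t [0,0]: t=0:+1/725760 = 1/725760
(3j)²=1/286 [(1 5 6; 1 -4 3)], sign=-1
⇒ 4πI² = 9/143
I = (-1)√(9/143/(4π)) = -0.07076985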